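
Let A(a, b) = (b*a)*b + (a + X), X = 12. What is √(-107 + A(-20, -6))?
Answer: I*√835 ≈ 28.896*I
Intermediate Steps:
A(a, b) = 12 + a + a*b² (A(a, b) = (b*a)*b + (a + 12) = (a*b)*b + (12 + a) = a*b² + (12 + a) = 12 + a + a*b²)
√(-107 + A(-20, -6)) = √(-107 + (12 - 20 - 20*(-6)²)) = √(-107 + (12 - 20 - 20*36)) = √(-107 + (12 - 20 - 720)) = √(-107 - 728) = √(-835) = I*√835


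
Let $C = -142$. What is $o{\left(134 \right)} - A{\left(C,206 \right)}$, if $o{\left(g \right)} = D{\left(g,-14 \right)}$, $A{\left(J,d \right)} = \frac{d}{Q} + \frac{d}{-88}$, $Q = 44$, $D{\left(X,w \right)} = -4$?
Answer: $- \frac{279}{44} \approx -6.3409$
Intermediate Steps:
$A{\left(J,d \right)} = \frac{d}{88}$ ($A{\left(J,d \right)} = \frac{d}{44} + \frac{d}{-88} = d \frac{1}{44} + d \left(- \frac{1}{88}\right) = \frac{d}{44} - \frac{d}{88} = \frac{d}{88}$)
$o{\left(g \right)} = -4$
$o{\left(134 \right)} - A{\left(C,206 \right)} = -4 - \frac{1}{88} \cdot 206 = -4 - \frac{103}{44} = - \frac{279}{44}$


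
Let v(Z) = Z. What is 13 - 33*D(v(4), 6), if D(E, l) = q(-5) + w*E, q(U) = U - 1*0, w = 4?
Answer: -350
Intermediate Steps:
q(U) = U (q(U) = U + 0 = U)
D(E, l) = -5 + 4*E
13 - 33*D(v(4), 6) = 13 - 33*(-5 + 4*4) = 13 - 33*(-5 + 16) = 13 - 33*11 = 13 - 363 = -350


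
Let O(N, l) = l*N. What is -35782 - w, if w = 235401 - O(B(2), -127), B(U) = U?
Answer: -271437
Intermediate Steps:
O(N, l) = N*l
w = 235655 (w = 235401 - 2*(-127) = 235401 - 1*(-254) = 235401 + 254 = 235655)
-35782 - w = -35782 - 1*235655 = -35782 - 235655 = -271437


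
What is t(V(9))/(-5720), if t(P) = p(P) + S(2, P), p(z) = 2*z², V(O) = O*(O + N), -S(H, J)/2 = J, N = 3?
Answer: -2889/715 ≈ -4.0406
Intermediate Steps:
S(H, J) = -2*J
V(O) = O*(3 + O) (V(O) = O*(O + 3) = O*(3 + O))
t(P) = -2*P + 2*P² (t(P) = 2*P² - 2*P = -2*P + 2*P²)
t(V(9))/(-5720) = (2*(9*(3 + 9))*(-1 + 9*(3 + 9)))/(-5720) = (2*(9*12)*(-1 + 9*12))*(-1/5720) = (2*108*(-1 + 108))*(-1/5720) = (2*108*107)*(-1/5720) = 23112*(-1/5720) = -2889/715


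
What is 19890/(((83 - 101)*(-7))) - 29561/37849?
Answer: 5945174/37849 ≈ 157.08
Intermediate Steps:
19890/(((83 - 101)*(-7))) - 29561/37849 = 19890/((-18*(-7))) - 29561*1/37849 = 19890/126 - 4223/5407 = 19890*(1/126) - 4223/5407 = 1105/7 - 4223/5407 = 5945174/37849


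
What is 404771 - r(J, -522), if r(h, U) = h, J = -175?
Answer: 404946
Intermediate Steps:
404771 - r(J, -522) = 404771 - 1*(-175) = 404771 + 175 = 404946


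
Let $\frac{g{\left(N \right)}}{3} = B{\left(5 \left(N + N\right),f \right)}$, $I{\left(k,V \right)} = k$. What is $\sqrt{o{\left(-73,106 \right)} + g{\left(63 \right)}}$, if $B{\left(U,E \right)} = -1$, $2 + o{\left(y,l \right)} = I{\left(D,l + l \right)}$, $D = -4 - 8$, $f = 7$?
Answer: $i \sqrt{17} \approx 4.1231 i$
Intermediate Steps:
$D = -12$ ($D = -4 - 8 = -12$)
$o{\left(y,l \right)} = -14$ ($o{\left(y,l \right)} = -2 - 12 = -14$)
$g{\left(N \right)} = -3$ ($g{\left(N \right)} = 3 \left(-1\right) = -3$)
$\sqrt{o{\left(-73,106 \right)} + g{\left(63 \right)}} = \sqrt{-14 - 3} = \sqrt{-17} = i \sqrt{17}$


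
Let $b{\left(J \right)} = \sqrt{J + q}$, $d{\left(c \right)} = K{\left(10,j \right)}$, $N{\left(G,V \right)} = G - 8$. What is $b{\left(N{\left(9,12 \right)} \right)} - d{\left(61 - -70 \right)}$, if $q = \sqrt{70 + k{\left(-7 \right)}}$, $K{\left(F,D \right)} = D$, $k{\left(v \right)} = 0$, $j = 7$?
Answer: $-7 + \sqrt{1 + \sqrt{70}} \approx -3.9395$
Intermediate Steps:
$N{\left(G,V \right)} = -8 + G$
$d{\left(c \right)} = 7$
$q = \sqrt{70}$ ($q = \sqrt{70 + 0} = \sqrt{70} \approx 8.3666$)
$b{\left(J \right)} = \sqrt{J + \sqrt{70}}$
$b{\left(N{\left(9,12 \right)} \right)} - d{\left(61 - -70 \right)} = \sqrt{\left(-8 + 9\right) + \sqrt{70}} - 7 = \sqrt{1 + \sqrt{70}} - 7 = -7 + \sqrt{1 + \sqrt{70}}$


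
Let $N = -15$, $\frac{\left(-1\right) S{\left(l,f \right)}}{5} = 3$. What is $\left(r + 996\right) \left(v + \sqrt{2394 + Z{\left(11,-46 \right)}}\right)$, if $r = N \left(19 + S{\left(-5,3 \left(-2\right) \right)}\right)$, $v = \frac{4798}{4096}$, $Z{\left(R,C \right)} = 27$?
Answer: $\frac{280683}{256} + 2808 \sqrt{269} \approx 47151.0$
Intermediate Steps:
$S{\left(l,f \right)} = -15$ ($S{\left(l,f \right)} = \left(-5\right) 3 = -15$)
$v = \frac{2399}{2048}$ ($v = 4798 \cdot \frac{1}{4096} = \frac{2399}{2048} \approx 1.1714$)
$r = -60$ ($r = - 15 \left(19 - 15\right) = \left(-15\right) 4 = -60$)
$\left(r + 996\right) \left(v + \sqrt{2394 + Z{\left(11,-46 \right)}}\right) = \left(-60 + 996\right) \left(\frac{2399}{2048} + \sqrt{2394 + 27}\right) = 936 \left(\frac{2399}{2048} + \sqrt{2421}\right) = 936 \left(\frac{2399}{2048} + 3 \sqrt{269}\right) = \frac{280683}{256} + 2808 \sqrt{269}$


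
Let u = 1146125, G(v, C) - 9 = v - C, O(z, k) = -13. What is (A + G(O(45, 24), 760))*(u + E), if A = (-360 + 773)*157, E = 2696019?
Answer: 246193061088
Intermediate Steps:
G(v, C) = 9 + v - C (G(v, C) = 9 + (v - C) = 9 + v - C)
A = 64841 (A = 413*157 = 64841)
(A + G(O(45, 24), 760))*(u + E) = (64841 + (9 - 13 - 1*760))*(1146125 + 2696019) = (64841 + (9 - 13 - 760))*3842144 = (64841 - 764)*3842144 = 64077*3842144 = 246193061088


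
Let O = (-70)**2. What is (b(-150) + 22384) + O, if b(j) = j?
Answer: 27134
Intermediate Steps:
O = 4900
(b(-150) + 22384) + O = (-150 + 22384) + 4900 = 22234 + 4900 = 27134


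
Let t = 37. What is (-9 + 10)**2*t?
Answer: 37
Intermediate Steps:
(-9 + 10)**2*t = (-9 + 10)**2*37 = 1**2*37 = 1*37 = 37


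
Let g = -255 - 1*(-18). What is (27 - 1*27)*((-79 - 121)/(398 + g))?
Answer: 0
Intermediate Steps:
g = -237 (g = -255 + 18 = -237)
(27 - 1*27)*((-79 - 121)/(398 + g)) = (27 - 1*27)*((-79 - 121)/(398 - 237)) = (27 - 27)*(-200/161) = 0*(-200*1/161) = 0*(-200/161) = 0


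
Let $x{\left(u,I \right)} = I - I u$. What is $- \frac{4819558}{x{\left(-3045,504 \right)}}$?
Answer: $- \frac{2409779}{767592} \approx -3.1394$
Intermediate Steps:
$x{\left(u,I \right)} = I - I u$
$- \frac{4819558}{x{\left(-3045,504 \right)}} = - \frac{4819558}{504 \left(1 - -3045\right)} = - \frac{4819558}{504 \left(1 + 3045\right)} = - \frac{4819558}{504 \cdot 3046} = - \frac{4819558}{1535184} = \left(-4819558\right) \frac{1}{1535184} = - \frac{2409779}{767592}$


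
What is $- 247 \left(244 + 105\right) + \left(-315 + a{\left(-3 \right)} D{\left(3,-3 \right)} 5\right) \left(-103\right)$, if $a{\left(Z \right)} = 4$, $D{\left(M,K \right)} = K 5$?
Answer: $-22858$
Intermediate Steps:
$D{\left(M,K \right)} = 5 K$
$- 247 \left(244 + 105\right) + \left(-315 + a{\left(-3 \right)} D{\left(3,-3 \right)} 5\right) \left(-103\right) = - 247 \left(244 + 105\right) + \left(-315 + 4 \cdot 5 \left(-3\right) 5\right) \left(-103\right) = \left(-247\right) 349 + \left(-315 + 4 \left(-15\right) 5\right) \left(-103\right) = -86203 + \left(-315 - 300\right) \left(-103\right) = -86203 - -63345 = -86203 + 63345 = -22858$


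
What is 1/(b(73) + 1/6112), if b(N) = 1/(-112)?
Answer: -42784/375 ≈ -114.09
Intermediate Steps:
b(N) = -1/112
1/(b(73) + 1/6112) = 1/(-1/112 + 1/6112) = 1/(-375/42784) = -42784/375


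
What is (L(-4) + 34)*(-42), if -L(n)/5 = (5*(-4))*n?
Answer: 15372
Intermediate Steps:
L(n) = 100*n (L(n) = -5*5*(-4)*n = -(-100)*n = 100*n)
(L(-4) + 34)*(-42) = (100*(-4) + 34)*(-42) = (-400 + 34)*(-42) = -366*(-42) = 15372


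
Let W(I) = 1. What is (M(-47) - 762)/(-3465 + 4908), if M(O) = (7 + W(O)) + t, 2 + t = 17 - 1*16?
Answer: -755/1443 ≈ -0.52322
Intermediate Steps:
t = -1 (t = -2 + (17 - 1*16) = -2 + (17 - 16) = -2 + 1 = -1)
M(O) = 7 (M(O) = (7 + 1) - 1 = 8 - 1 = 7)
(M(-47) - 762)/(-3465 + 4908) = (7 - 762)/(-3465 + 4908) = -755/1443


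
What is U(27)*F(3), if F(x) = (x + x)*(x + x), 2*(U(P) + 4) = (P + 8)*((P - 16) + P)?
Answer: 23796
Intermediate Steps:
U(P) = -4 + (-16 + 2*P)*(8 + P)/2 (U(P) = -4 + ((P + 8)*((P - 16) + P))/2 = -4 + ((8 + P)*((-16 + P) + P))/2 = -4 + ((8 + P)*(-16 + 2*P))/2 = -4 + ((-16 + 2*P)*(8 + P))/2 = -4 + (-16 + 2*P)*(8 + P)/2)
F(x) = 4*x² (F(x) = (2*x)*(2*x) = 4*x²)
U(27)*F(3) = (-68 + 27²)*(4*3²) = (-68 + 729)*(4*9) = 661*36 = 23796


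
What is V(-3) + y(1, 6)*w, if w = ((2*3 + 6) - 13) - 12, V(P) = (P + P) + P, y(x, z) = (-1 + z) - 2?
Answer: -48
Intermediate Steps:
y(x, z) = -3 + z
V(P) = 3*P (V(P) = 2*P + P = 3*P)
w = -13 (w = ((6 + 6) - 13) - 12 = (12 - 13) - 12 = -1 - 12 = -13)
V(-3) + y(1, 6)*w = 3*(-3) + (-3 + 6)*(-13) = -9 + 3*(-13) = -9 - 39 = -48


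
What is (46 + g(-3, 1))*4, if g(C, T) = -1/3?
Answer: 548/3 ≈ 182.67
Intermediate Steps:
g(C, T) = -⅓ (g(C, T) = -1*⅓ = -⅓)
(46 + g(-3, 1))*4 = (46 - ⅓)*4 = (137/3)*4 = 548/3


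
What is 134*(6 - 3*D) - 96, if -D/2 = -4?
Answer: -2508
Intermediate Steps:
D = 8 (D = -2*(-4) = 8)
134*(6 - 3*D) - 96 = 134*(6 - 3*8) - 96 = 134*(6 - 24) - 96 = 134*(-18) - 96 = -2412 - 96 = -2508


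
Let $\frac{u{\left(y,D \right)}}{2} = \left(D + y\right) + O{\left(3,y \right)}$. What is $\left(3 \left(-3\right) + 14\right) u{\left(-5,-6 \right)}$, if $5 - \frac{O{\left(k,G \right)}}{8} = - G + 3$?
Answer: $-350$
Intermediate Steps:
$O{\left(k,G \right)} = 16 + 8 G$ ($O{\left(k,G \right)} = 40 - 8 \left(- G + 3\right) = 40 - 8 \left(3 - G\right) = 40 + \left(-24 + 8 G\right) = 16 + 8 G$)
$u{\left(y,D \right)} = 32 + 2 D + 18 y$ ($u{\left(y,D \right)} = 2 \left(\left(D + y\right) + \left(16 + 8 y\right)\right) = 2 \left(16 + D + 9 y\right) = 32 + 2 D + 18 y$)
$\left(3 \left(-3\right) + 14\right) u{\left(-5,-6 \right)} = \left(3 \left(-3\right) + 14\right) \left(32 + 2 \left(-6\right) + 18 \left(-5\right)\right) = \left(-9 + 14\right) \left(32 - 12 - 90\right) = 5 \left(-70\right) = -350$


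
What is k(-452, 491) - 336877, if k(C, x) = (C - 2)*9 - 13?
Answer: -340976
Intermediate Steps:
k(C, x) = -31 + 9*C (k(C, x) = (-2 + C)*9 - 13 = (-18 + 9*C) - 13 = -31 + 9*C)
k(-452, 491) - 336877 = (-31 + 9*(-452)) - 336877 = (-31 - 4068) - 336877 = -4099 - 336877 = -340976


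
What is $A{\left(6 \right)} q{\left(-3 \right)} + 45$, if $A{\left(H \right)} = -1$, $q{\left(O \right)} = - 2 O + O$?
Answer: $42$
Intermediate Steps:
$q{\left(O \right)} = - O$
$A{\left(6 \right)} q{\left(-3 \right)} + 45 = - \left(-1\right) \left(-3\right) + 45 = \left(-1\right) 3 + 45 = -3 + 45 = 42$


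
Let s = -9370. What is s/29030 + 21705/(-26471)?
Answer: -87812942/76845313 ≈ -1.1427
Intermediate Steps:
s/29030 + 21705/(-26471) = -9370/29030 + 21705/(-26471) = -9370*1/29030 + 21705*(-1/26471) = -937/2903 - 21705/26471 = -87812942/76845313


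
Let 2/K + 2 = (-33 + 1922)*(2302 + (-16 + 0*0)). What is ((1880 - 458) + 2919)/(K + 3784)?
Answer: 3124255322/2723377595 ≈ 1.1472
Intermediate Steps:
K = 1/2159126 (K = 2/(-2 + (-33 + 1922)*(2302 + (-16 + 0*0))) = 2/(-2 + 1889*(2302 + (-16 + 0))) = 2/(-2 + 1889*(2302 - 16)) = 2/(-2 + 1889*2286) = 2/(-2 + 4318254) = 2/4318252 = 2*(1/4318252) = 1/2159126 ≈ 4.6315e-7)
((1880 - 458) + 2919)/(K + 3784) = ((1880 - 458) + 2919)/(1/2159126 + 3784) = (1422 + 2919)/(8170132785/2159126) = 4341*(2159126/8170132785) = 3124255322/2723377595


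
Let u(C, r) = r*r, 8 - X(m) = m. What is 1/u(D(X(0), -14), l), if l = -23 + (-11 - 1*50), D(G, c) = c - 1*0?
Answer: 1/7056 ≈ 0.00014172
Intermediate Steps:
X(m) = 8 - m
D(G, c) = c (D(G, c) = c + 0 = c)
l = -84 (l = -23 + (-11 - 50) = -23 - 61 = -84)
u(C, r) = r²
1/u(D(X(0), -14), l) = 1/((-84)²) = 1/7056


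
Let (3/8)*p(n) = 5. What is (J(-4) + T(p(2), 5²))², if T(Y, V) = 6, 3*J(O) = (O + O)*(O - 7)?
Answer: 11236/9 ≈ 1248.4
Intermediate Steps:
p(n) = 40/3 (p(n) = (8/3)*5 = 40/3)
J(O) = 2*O*(-7 + O)/3 (J(O) = ((O + O)*(O - 7))/3 = ((2*O)*(-7 + O))/3 = (2*O*(-7 + O))/3 = 2*O*(-7 + O)/3)
(J(-4) + T(p(2), 5²))² = ((⅔)*(-4)*(-7 - 4) + 6)² = ((⅔)*(-4)*(-11) + 6)² = (88/3 + 6)² = (106/3)² = 11236/9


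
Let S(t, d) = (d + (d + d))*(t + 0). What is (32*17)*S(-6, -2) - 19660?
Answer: -76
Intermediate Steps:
S(t, d) = 3*d*t (S(t, d) = (d + 2*d)*t = (3*d)*t = 3*d*t)
(32*17)*S(-6, -2) - 19660 = (32*17)*(3*(-2)*(-6)) - 19660 = 544*36 - 19660 = 19584 - 19660 = -76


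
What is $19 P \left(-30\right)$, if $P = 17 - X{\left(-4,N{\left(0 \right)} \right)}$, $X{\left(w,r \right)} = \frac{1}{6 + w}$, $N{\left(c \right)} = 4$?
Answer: $-9405$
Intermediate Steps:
$P = \frac{33}{2}$ ($P = 17 - \frac{1}{6 - 4} = 17 - \frac{1}{2} = \frac{33}{2} \approx 16.5$)
$19 P \left(-30\right) = 19 \cdot \frac{33}{2} \left(-30\right) = \frac{627}{2} \left(-30\right) = -9405$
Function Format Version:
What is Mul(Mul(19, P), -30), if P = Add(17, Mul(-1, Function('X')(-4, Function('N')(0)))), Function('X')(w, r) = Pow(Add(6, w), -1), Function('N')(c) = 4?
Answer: -9405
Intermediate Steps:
P = Rational(33, 2) (P = Add(17, Mul(-1, Pow(Add(6, -4), -1))) = Add(17, Mul(-1, Pow(2, -1))) = Add(17, Mul(-1, Rational(1, 2))) = Add(17, Rational(-1, 2)) = Rational(33, 2) ≈ 16.500)
Mul(Mul(19, P), -30) = Mul(Mul(19, Rational(33, 2)), -30) = Mul(Rational(627, 2), -30) = -9405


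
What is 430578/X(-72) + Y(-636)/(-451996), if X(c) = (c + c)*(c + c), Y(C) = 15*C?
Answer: 2705796599/130174848 ≈ 20.786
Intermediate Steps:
X(c) = 4*c² (X(c) = (2*c)*(2*c) = 4*c²)
430578/X(-72) + Y(-636)/(-451996) = 430578/((4*(-72)²)) + (15*(-636))/(-451996) = 430578/((4*5184)) - 9540*(-1/451996) = 430578/20736 + 2385/112999 = 430578*(1/20736) + 2385/112999 = 23921/1152 + 2385/112999 = 2705796599/130174848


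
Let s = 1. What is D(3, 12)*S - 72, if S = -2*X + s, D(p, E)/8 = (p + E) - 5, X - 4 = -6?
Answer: 328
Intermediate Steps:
X = -2 (X = 4 - 6 = -2)
D(p, E) = -40 + 8*E + 8*p (D(p, E) = 8*((p + E) - 5) = 8*((E + p) - 5) = 8*(-5 + E + p) = -40 + 8*E + 8*p)
S = 5 (S = -2*(-2) + 1 = 4 + 1 = 5)
D(3, 12)*S - 72 = (-40 + 8*12 + 8*3)*5 - 72 = (-40 + 96 + 24)*5 - 72 = 80*5 - 72 = 400 - 72 = 328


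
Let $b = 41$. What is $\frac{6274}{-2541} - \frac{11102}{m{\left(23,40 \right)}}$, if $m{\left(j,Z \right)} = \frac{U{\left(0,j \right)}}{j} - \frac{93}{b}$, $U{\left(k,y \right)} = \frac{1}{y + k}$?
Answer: $\frac{305771116327}{62452698} \approx 4896.0$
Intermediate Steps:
$U{\left(k,y \right)} = \frac{1}{k + y}$
$m{\left(j,Z \right)} = - \frac{93}{41} + \frac{1}{j^{2}}$ ($m{\left(j,Z \right)} = \frac{1}{\left(0 + j\right) j} - \frac{93}{41} = \frac{1}{j j} - \frac{93}{41} = \frac{1}{j^{2}} - \frac{93}{41} = - \frac{93}{41} + \frac{1}{j^{2}}$)
$\frac{6274}{-2541} - \frac{11102}{m{\left(23,40 \right)}} = \frac{6274}{-2541} - \frac{11102}{- \frac{93}{41} + \frac{1}{529}} = 6274 \left(- \frac{1}{2541}\right) - \frac{11102}{- \frac{93}{41} + \frac{1}{529}} = - \frac{6274}{2541} - \frac{11102}{- \frac{49156}{21689}} = - \frac{6274}{2541} - - \frac{120395639}{24578} = - \frac{6274}{2541} + \frac{120395639}{24578} = \frac{305771116327}{62452698}$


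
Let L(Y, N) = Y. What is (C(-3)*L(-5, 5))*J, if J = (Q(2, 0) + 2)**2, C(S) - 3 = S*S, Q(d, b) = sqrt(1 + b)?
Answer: -540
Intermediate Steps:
C(S) = 3 + S**2 (C(S) = 3 + S*S = 3 + S**2)
J = 9 (J = (sqrt(1 + 0) + 2)**2 = (sqrt(1) + 2)**2 = (1 + 2)**2 = 3**2 = 9)
(C(-3)*L(-5, 5))*J = ((3 + (-3)**2)*(-5))*9 = ((3 + 9)*(-5))*9 = (12*(-5))*9 = -60*9 = -540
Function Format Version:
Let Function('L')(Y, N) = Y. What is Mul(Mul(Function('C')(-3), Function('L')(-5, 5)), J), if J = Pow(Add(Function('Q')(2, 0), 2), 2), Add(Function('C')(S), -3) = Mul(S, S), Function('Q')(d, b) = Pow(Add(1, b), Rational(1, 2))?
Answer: -540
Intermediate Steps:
Function('C')(S) = Add(3, Pow(S, 2)) (Function('C')(S) = Add(3, Mul(S, S)) = Add(3, Pow(S, 2)))
J = 9 (J = Pow(Add(Pow(Add(1, 0), Rational(1, 2)), 2), 2) = Pow(Add(Pow(1, Rational(1, 2)), 2), 2) = Pow(Add(1, 2), 2) = Pow(3, 2) = 9)
Mul(Mul(Function('C')(-3), Function('L')(-5, 5)), J) = Mul(Mul(Add(3, Pow(-3, 2)), -5), 9) = Mul(Mul(Add(3, 9), -5), 9) = Mul(Mul(12, -5), 9) = Mul(-60, 9) = -540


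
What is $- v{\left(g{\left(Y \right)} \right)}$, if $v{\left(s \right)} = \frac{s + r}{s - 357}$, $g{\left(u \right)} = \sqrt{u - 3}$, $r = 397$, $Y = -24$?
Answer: $\frac{23617}{21246} + \frac{377 i \sqrt{3}}{21246} \approx 1.1116 + 0.030734 i$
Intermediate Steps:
$g{\left(u \right)} = \sqrt{-3 + u}$
$v{\left(s \right)} = \frac{397 + s}{-357 + s}$ ($v{\left(s \right)} = \frac{s + 397}{s - 357} = \frac{397 + s}{-357 + s}$)
$- v{\left(g{\left(Y \right)} \right)} = - \frac{397 + \sqrt{-3 - 24}}{-357 + \sqrt{-3 - 24}} = - \frac{397 + \sqrt{-27}}{-357 + \sqrt{-27}} = - \frac{397 + 3 i \sqrt{3}}{-357 + 3 i \sqrt{3}}$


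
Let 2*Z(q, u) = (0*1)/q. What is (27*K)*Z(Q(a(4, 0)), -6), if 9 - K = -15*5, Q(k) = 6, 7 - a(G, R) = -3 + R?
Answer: 0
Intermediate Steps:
a(G, R) = 10 - R (a(G, R) = 7 - (-3 + R) = 7 + (3 - R) = 10 - R)
K = 84 (K = 9 - (-15)*5 = 9 - 1*(-75) = 9 + 75 = 84)
Z(q, u) = 0 (Z(q, u) = ((0*1)/q)/2 = (0/q)/2 = (1/2)*0 = 0)
(27*K)*Z(Q(a(4, 0)), -6) = (27*84)*0 = 2268*0 = 0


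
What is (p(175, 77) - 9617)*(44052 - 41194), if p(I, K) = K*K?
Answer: -10540304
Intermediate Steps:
p(I, K) = K²
(p(175, 77) - 9617)*(44052 - 41194) = (77² - 9617)*(44052 - 41194) = (5929 - 9617)*2858 = -3688*2858 = -10540304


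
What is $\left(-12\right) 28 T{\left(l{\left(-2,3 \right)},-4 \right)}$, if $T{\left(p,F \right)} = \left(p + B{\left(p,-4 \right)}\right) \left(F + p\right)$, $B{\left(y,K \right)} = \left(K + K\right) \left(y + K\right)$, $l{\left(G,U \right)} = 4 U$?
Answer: $139776$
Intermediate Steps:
$B{\left(y,K \right)} = 2 K \left(K + y\right)$
$T{\left(p,F \right)} = \left(32 - 7 p\right) \left(F + p\right)$ ($T{\left(p,F \right)} = \left(p + 2 \left(-4\right) \left(-4 + p\right)\right) \left(F + p\right) = \left(p - \left(-32 + 8 p\right)\right) \left(F + p\right) = \left(32 - 7 p\right) \left(F + p\right)$)
$\left(-12\right) 28 T{\left(l{\left(-2,3 \right)},-4 \right)} = \left(-12\right) 28 \left(- 7 \left(4 \cdot 3\right)^{2} + 32 \left(-4\right) + 32 \cdot 4 \cdot 3 - - 28 \cdot 4 \cdot 3\right) = - 336 \left(- 7 \cdot 12^{2} - 128 + 32 \cdot 12 - \left(-28\right) 12\right) = - 336 \left(\left(-7\right) 144 - 128 + 384 + 336\right) = - 336 \left(-1008 - 128 + 384 + 336\right) = \left(-336\right) \left(-416\right) = 139776$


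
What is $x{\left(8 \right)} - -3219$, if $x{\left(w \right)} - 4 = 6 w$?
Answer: $3271$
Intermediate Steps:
$x{\left(w \right)} = 4 + 6 w$
$x{\left(8 \right)} - -3219 = \left(4 + 6 \cdot 8\right) - -3219 = \left(4 + 48\right) + 3219 = 52 + 3219 = 3271$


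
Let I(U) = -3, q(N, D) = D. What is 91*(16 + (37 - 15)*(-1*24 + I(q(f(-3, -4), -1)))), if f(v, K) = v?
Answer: -52598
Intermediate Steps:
91*(16 + (37 - 15)*(-1*24 + I(q(f(-3, -4), -1)))) = 91*(16 + (37 - 15)*(-1*24 - 3)) = 91*(16 + 22*(-24 - 3)) = 91*(16 + 22*(-27)) = 91*(16 - 594) = 91*(-578) = -52598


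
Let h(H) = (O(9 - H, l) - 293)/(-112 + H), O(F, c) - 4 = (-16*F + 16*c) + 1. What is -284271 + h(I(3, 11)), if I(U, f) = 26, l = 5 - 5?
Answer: -12223645/43 ≈ -2.8427e+5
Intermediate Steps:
l = 0
O(F, c) = 5 - 16*F + 16*c (O(F, c) = 4 + ((-16*F + 16*c) + 1) = 4 + (1 - 16*F + 16*c) = 5 - 16*F + 16*c)
h(H) = (-432 + 16*H)/(-112 + H) (h(H) = ((5 - 16*(9 - H) + 16*0) - 293)/(-112 + H) = ((5 + (-144 + 16*H) + 0) - 293)/(-112 + H) = ((-139 + 16*H) - 293)/(-112 + H) = (-432 + 16*H)/(-112 + H))
-284271 + h(I(3, 11)) = -284271 + 16*(-27 + 26)/(-112 + 26) = -284271 + 16*(-1)/(-86) = -284271 + 16*(-1/86)*(-1) = -284271 + 8/43 = -12223645/43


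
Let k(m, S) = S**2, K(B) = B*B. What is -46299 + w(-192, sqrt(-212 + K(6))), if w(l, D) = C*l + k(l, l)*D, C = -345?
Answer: 19941 + 147456*I*sqrt(11) ≈ 19941.0 + 4.8906e+5*I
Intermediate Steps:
K(B) = B**2
w(l, D) = -345*l + D*l**2 (w(l, D) = -345*l + l**2*D = -345*l + D*l**2)
-46299 + w(-192, sqrt(-212 + K(6))) = -46299 - 192*(-345 + sqrt(-212 + 6**2)*(-192)) = -46299 - 192*(-345 + sqrt(-212 + 36)*(-192)) = -46299 - 192*(-345 + sqrt(-176)*(-192)) = -46299 - 192*(-345 + (4*I*sqrt(11))*(-192)) = -46299 - 192*(-345 - 768*I*sqrt(11)) = -46299 + (66240 + 147456*I*sqrt(11)) = 19941 + 147456*I*sqrt(11)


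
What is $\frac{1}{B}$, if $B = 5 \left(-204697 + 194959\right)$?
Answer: $- \frac{1}{48690} \approx -2.0538 \cdot 10^{-5}$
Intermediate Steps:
$B = -48690$ ($B = 5 \left(-9738\right) = -48690$)
$\frac{1}{B} = \frac{1}{-48690} = - \frac{1}{48690}$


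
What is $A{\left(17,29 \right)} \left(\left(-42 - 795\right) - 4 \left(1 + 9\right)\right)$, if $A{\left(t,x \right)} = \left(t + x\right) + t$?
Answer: $-55251$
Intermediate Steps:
$A{\left(t,x \right)} = x + 2 t$
$A{\left(17,29 \right)} \left(\left(-42 - 795\right) - 4 \left(1 + 9\right)\right) = \left(29 + 2 \cdot 17\right) \left(\left(-42 - 795\right) - 4 \left(1 + 9\right)\right) = \left(29 + 34\right) \left(\left(-42 - 795\right) - 40\right) = 63 \left(-837 - 40\right) = 63 \left(-877\right) = -55251$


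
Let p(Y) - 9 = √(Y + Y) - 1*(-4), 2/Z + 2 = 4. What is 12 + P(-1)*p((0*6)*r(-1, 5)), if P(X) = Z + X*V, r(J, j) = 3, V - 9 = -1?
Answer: -79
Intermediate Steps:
V = 8 (V = 9 - 1 = 8)
Z = 1 (Z = 2/(-2 + 4) = 2/2 = 2*(½) = 1)
P(X) = 1 + 8*X (P(X) = 1 + X*8 = 1 + 8*X)
p(Y) = 13 + √2*√Y (p(Y) = 9 + (√(Y + Y) - 1*(-4)) = 9 + (√(2*Y) + 4) = 9 + (√2*√Y + 4) = 9 + (4 + √2*√Y) = 13 + √2*√Y)
12 + P(-1)*p((0*6)*r(-1, 5)) = 12 + (1 + 8*(-1))*(13 + √2*√((0*6)*3)) = 12 + (1 - 8)*(13 + √2*√(0*3)) = 12 - 7*(13 + √2*√0) = 12 - 7*(13 + √2*0) = 12 - 7*(13 + 0) = 12 - 7*13 = 12 - 91 = -79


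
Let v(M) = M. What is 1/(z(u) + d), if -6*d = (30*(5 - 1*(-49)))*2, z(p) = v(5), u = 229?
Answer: -1/535 ≈ -0.0018692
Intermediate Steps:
z(p) = 5
d = -540 (d = -30*(5 - 1*(-49))*2/6 = -30*(5 + 49)*2/6 = -30*54*2/6 = -270*2 = -1/6*3240 = -540)
1/(z(u) + d) = 1/(5 - 540) = 1/(-535) = -1/535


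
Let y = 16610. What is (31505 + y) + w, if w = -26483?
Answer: 21632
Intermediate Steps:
(31505 + y) + w = (31505 + 16610) - 26483 = 48115 - 26483 = 21632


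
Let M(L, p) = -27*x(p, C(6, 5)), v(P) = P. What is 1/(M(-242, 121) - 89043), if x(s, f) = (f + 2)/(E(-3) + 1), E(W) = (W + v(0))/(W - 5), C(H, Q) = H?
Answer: -11/981201 ≈ -1.1211e-5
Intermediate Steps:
E(W) = W/(-5 + W) (E(W) = (W + 0)/(W - 5) = W/(-5 + W))
x(s, f) = 16/11 + 8*f/11 (x(s, f) = (f + 2)/(-3/(-5 - 3) + 1) = (2 + f)/(-3/(-8) + 1) = (2 + f)/(-3*(-⅛) + 1) = (2 + f)/(3/8 + 1) = (2 + f)/(11/8) = (2 + f)*(8/11) = 16/11 + 8*f/11)
M(L, p) = -1728/11 (M(L, p) = -27*(16/11 + (8/11)*6) = -27*(16/11 + 48/11) = -27*64/11 = -1728/11)
1/(M(-242, 121) - 89043) = 1/(-1728/11 - 89043) = 1/(-981201/11) = -11/981201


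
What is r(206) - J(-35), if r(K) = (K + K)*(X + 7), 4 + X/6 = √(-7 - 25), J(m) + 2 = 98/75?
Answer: -525248/75 + 9888*I*√2 ≈ -7003.3 + 13984.0*I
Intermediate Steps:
J(m) = -52/75 (J(m) = -2 + 98/75 = -52/75)
X = -24 + 24*I*√2 (X = -24 + 6*√(-7 - 25) = -24 + 6*√(-32) = -24 + 6*(4*I*√2) = -24 + 24*I*√2 ≈ -24.0 + 33.941*I)
r(K) = 2*K*(-17 + 24*I*√2) (r(K) = (K + K)*((-24 + 24*I*√2) + 7) = (2*K)*(-17 + 24*I*√2) = 2*K*(-17 + 24*I*√2))
r(206) - J(-35) = 2*206*(-17 + 24*I*√2) - 1*(-52/75) = (-7004 + 9888*I*√2) + 52/75 = -525248/75 + 9888*I*√2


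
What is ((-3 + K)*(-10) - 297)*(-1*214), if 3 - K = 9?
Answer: 44298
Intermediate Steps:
K = -6 (K = 3 - 1*9 = 3 - 9 = -6)
((-3 + K)*(-10) - 297)*(-1*214) = ((-3 - 6)*(-10) - 297)*(-1*214) = (-9*(-10) - 297)*(-214) = (90 - 297)*(-214) = -207*(-214) = 44298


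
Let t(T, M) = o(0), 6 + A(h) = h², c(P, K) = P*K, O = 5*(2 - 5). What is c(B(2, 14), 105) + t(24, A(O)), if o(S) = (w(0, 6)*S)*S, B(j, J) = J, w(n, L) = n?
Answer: 1470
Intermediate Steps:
o(S) = 0 (o(S) = (0*S)*S = 0*S = 0)
O = -15 (O = 5*(-3) = -15)
c(P, K) = K*P
A(h) = -6 + h²
t(T, M) = 0
c(B(2, 14), 105) + t(24, A(O)) = 105*14 + 0 = 1470 + 0 = 1470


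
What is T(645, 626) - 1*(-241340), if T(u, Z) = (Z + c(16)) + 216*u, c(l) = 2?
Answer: 381288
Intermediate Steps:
T(u, Z) = 2 + Z + 216*u (T(u, Z) = (Z + 2) + 216*u = (2 + Z) + 216*u = 2 + Z + 216*u)
T(645, 626) - 1*(-241340) = (2 + 626 + 216*645) - 1*(-241340) = (2 + 626 + 139320) + 241340 = 139948 + 241340 = 381288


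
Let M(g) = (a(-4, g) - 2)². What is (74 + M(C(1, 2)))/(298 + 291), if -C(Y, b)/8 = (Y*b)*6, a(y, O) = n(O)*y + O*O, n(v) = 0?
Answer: 84897870/589 ≈ 1.4414e+5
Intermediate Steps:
a(y, O) = O² (a(y, O) = 0*y + O*O = 0 + O² = O²)
C(Y, b) = -48*Y*b (C(Y, b) = -8*Y*b*6 = -48*Y*b)
M(g) = (-2 + g²)² (M(g) = (g² - 2)² = (-2 + g²)²)
(74 + M(C(1, 2)))/(298 + 291) = (74 + (-2 + (-48*1*2)²)²)/(298 + 291) = (74 + (-2 + (-96)²)²)/589 = (74 + (-2 + 9216)²)*(1/589) = (74 + 9214²)*(1/589) = (74 + 84897796)*(1/589) = 84897870*(1/589) = 84897870/589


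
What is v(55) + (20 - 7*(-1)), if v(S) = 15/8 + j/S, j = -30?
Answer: 2493/88 ≈ 28.330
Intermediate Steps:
v(S) = 15/8 - 30/S
v(55) + (20 - 7*(-1)) = (15/8 - 30/55) + (20 - 7*(-1)) = (15/8 - 30*1/55) + (20 + 7) = (15/8 - 6/11) + 27 = 117/88 + 27 = 2493/88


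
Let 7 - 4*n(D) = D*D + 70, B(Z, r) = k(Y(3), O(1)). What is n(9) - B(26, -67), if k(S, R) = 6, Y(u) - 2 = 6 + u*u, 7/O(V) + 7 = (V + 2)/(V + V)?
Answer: -42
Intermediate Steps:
O(V) = 7/(-7 + (2 + V)/(2*V)) (O(V) = 7/(-7 + (V + 2)/(V + V)) = 7/(-7 + (2 + V)/((2*V))) = 7/(-7 + (2 + V)*(1/(2*V))) = 7/(-7 + (2 + V)/(2*V)))
Y(u) = 8 + u² (Y(u) = 2 + (6 + u*u) = 2 + (6 + u²) = 8 + u²)
B(Z, r) = 6
n(D) = -63/4 - D²/4 (n(D) = 7/4 - (D*D + 70)/4 = 7/4 - (D² + 70)/4 = 7/4 - (70 + D²)/4 = 7/4 + (-35/2 - D²/4) = -63/4 - D²/4)
n(9) - B(26, -67) = (-63/4 - ¼*9²) - 1*6 = (-63/4 - ¼*81) - 6 = (-63/4 - 81/4) - 6 = -36 - 6 = -42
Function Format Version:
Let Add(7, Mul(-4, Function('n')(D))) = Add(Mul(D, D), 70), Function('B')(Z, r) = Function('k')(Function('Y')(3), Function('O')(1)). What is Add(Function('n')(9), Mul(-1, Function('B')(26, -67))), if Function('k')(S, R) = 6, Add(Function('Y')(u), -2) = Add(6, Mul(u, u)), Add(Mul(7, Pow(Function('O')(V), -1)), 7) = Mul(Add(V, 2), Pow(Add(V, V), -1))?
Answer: -42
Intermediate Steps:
Function('O')(V) = Mul(7, Pow(Add(-7, Mul(Rational(1, 2), Pow(V, -1), Add(2, V))), -1)) (Function('O')(V) = Mul(7, Pow(Add(-7, Mul(Add(V, 2), Pow(Add(V, V), -1))), -1)) = Mul(7, Pow(Add(-7, Mul(Add(2, V), Pow(Mul(2, V), -1))), -1)) = Mul(7, Pow(Add(-7, Mul(Add(2, V), Mul(Rational(1, 2), Pow(V, -1)))), -1)) = Mul(7, Pow(Add(-7, Mul(Rational(1, 2), Pow(V, -1), Add(2, V))), -1)))
Function('Y')(u) = Add(8, Pow(u, 2)) (Function('Y')(u) = Add(2, Add(6, Mul(u, u))) = Add(2, Add(6, Pow(u, 2))) = Add(8, Pow(u, 2)))
Function('B')(Z, r) = 6
Function('n')(D) = Add(Rational(-63, 4), Mul(Rational(-1, 4), Pow(D, 2))) (Function('n')(D) = Add(Rational(7, 4), Mul(Rational(-1, 4), Add(Mul(D, D), 70))) = Add(Rational(7, 4), Mul(Rational(-1, 4), Add(Pow(D, 2), 70))) = Add(Rational(7, 4), Mul(Rational(-1, 4), Add(70, Pow(D, 2)))) = Add(Rational(7, 4), Add(Rational(-35, 2), Mul(Rational(-1, 4), Pow(D, 2)))) = Add(Rational(-63, 4), Mul(Rational(-1, 4), Pow(D, 2))))
Add(Function('n')(9), Mul(-1, Function('B')(26, -67))) = Add(Add(Rational(-63, 4), Mul(Rational(-1, 4), Pow(9, 2))), Mul(-1, 6)) = Add(Add(Rational(-63, 4), Mul(Rational(-1, 4), 81)), -6) = Add(Add(Rational(-63, 4), Rational(-81, 4)), -6) = Add(-36, -6) = -42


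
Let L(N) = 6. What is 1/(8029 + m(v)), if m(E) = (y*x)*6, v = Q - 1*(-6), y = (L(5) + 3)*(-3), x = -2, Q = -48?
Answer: 1/8353 ≈ 0.00011972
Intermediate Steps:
y = -27 (y = (6 + 3)*(-3) = 9*(-3) = -27)
v = -42 (v = -48 - 1*(-6) = -48 + 6 = -42)
m(E) = 324 (m(E) = -27*(-2)*6 = 54*6 = 324)
1/(8029 + m(v)) = 1/(8029 + 324) = 1/8353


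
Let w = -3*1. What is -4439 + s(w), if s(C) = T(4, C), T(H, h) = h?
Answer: -4442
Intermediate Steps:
w = -3
s(C) = C
-4439 + s(w) = -4439 - 3 = -4442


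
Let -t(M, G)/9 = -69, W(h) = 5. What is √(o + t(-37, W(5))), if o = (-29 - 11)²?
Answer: √2221 ≈ 47.128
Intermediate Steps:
o = 1600 (o = (-40)² = 1600)
t(M, G) = 621 (t(M, G) = -9*(-69) = 621)
√(o + t(-37, W(5))) = √(1600 + 621) = √2221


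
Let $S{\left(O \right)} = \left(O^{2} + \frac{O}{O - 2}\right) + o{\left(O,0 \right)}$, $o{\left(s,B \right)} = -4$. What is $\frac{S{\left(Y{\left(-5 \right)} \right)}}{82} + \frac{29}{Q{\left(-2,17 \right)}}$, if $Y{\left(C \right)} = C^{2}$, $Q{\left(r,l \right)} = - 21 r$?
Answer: $\frac{327815}{39606} \approx 8.2769$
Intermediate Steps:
$S{\left(O \right)} = -4 + O^{2} + \frac{O}{-2 + O}$ ($S{\left(O \right)} = \left(O^{2} + \frac{O}{O - 2}\right) - 4 = \left(O^{2} + \frac{O}{-2 + O}\right) - 4 = -4 + O^{2} + \frac{O}{-2 + O}$)
$\frac{S{\left(Y{\left(-5 \right)} \right)}}{82} + \frac{29}{Q{\left(-2,17 \right)}} = \frac{\frac{1}{-2 + \left(-5\right)^{2}} \left(8 + \left(\left(-5\right)^{2}\right)^{3} - 3 \left(-5\right)^{2} - 2 \left(\left(-5\right)^{2}\right)^{2}\right)}{82} + \frac{29}{\left(-21\right) \left(-2\right)} = \frac{8 + 25^{3} - 75 - 2 \cdot 25^{2}}{-2 + 25} \cdot \frac{1}{82} + \frac{29}{42} = \frac{8 + 15625 - 75 - 1250}{23} \cdot \frac{1}{82} + 29 \cdot \frac{1}{42} = \frac{8 + 15625 - 75 - 1250}{23} \cdot \frac{1}{82} + \frac{29}{42} = \frac{1}{23} \cdot 14308 \cdot \frac{1}{82} + \frac{29}{42} = \frac{14308}{23} \cdot \frac{1}{82} + \frac{29}{42} = \frac{7154}{943} + \frac{29}{42} = \frac{327815}{39606}$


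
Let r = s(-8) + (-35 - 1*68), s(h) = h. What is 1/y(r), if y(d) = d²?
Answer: 1/12321 ≈ 8.1162e-5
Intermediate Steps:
r = -111 (r = -8 + (-35 - 1*68) = -8 + (-35 - 68) = -8 - 103 = -111)
1/y(r) = 1/((-111)²) = 1/12321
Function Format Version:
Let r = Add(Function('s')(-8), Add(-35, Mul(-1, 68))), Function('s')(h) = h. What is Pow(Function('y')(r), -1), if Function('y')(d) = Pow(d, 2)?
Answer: Rational(1, 12321) ≈ 8.1162e-5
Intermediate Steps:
r = -111 (r = Add(-8, Add(-35, Mul(-1, 68))) = Add(-8, Add(-35, -68)) = Add(-8, -103) = -111)
Pow(Function('y')(r), -1) = Pow(Pow(-111, 2), -1) = Pow(12321, -1) = Rational(1, 12321)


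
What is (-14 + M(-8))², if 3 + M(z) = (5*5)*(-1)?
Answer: 1764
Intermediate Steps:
M(z) = -28 (M(z) = -3 + (5*5)*(-1) = -3 + 25*(-1) = -3 - 25 = -28)
(-14 + M(-8))² = (-14 - 28)² = (-42)² = 1764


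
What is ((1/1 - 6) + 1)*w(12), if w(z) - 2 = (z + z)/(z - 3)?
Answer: -56/3 ≈ -18.667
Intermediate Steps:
w(z) = 2 + 2*z/(-3 + z) (w(z) = 2 + (z + z)/(z - 3) = 2 + (2*z)/(-3 + z) = 2 + 2*z/(-3 + z))
((1/1 - 6) + 1)*w(12) = ((1/1 - 6) + 1)*(2*(-3 + 2*12)/(-3 + 12)) = ((1*1 - 6) + 1)*(2*(-3 + 24)/9) = ((1 - 6) + 1)*(2*(⅑)*21) = (-5 + 1)*(14/3) = -4*14/3 = -56/3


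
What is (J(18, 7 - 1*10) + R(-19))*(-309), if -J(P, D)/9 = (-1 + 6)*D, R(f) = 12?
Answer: -45423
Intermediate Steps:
J(P, D) = -45*D (J(P, D) = -9*(-1 + 6)*D = -45*D)
(J(18, 7 - 1*10) + R(-19))*(-309) = (-45*(7 - 1*10) + 12)*(-309) = (-45*(7 - 10) + 12)*(-309) = (-45*(-3) + 12)*(-309) = (135 + 12)*(-309) = 147*(-309) = -45423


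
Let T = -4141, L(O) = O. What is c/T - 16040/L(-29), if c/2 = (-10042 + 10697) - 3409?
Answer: 66581372/120089 ≈ 554.43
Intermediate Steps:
c = -5508 (c = 2*((-10042 + 10697) - 3409) = 2*(655 - 3409) = 2*(-2754) = -5508)
c/T - 16040/L(-29) = -5508/(-4141) - 16040/(-29) = -5508*(-1/4141) - 16040*(-1/29) = 5508/4141 + 16040/29 = 66581372/120089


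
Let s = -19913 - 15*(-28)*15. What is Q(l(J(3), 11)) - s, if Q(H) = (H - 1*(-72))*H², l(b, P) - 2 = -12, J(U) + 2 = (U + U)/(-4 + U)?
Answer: 19813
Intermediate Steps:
J(U) = -2 + 2*U/(-4 + U) (J(U) = -2 + (U + U)/(-4 + U) = -2 + (2*U)/(-4 + U) = -2 + 2*U/(-4 + U))
l(b, P) = -10 (l(b, P) = 2 - 12 = -10)
Q(H) = H²*(72 + H) (Q(H) = (H + 72)*H² = (72 + H)*H² = H²*(72 + H))
s = -13613 (s = -19913 + 420*15 = -19913 + 6300 = -13613)
Q(l(J(3), 11)) - s = (-10)²*(72 - 10) - 1*(-13613) = 100*62 + 13613 = 6200 + 13613 = 19813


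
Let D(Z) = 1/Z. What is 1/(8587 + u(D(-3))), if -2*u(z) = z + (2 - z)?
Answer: 1/8586 ≈ 0.00011647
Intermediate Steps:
u(z) = -1 (u(z) = -(z + (2 - z))/2 = -½*2 = -1)
1/(8587 + u(D(-3))) = 1/(8587 - 1) = 1/8586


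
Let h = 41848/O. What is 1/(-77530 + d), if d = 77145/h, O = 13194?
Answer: -20924/1113312155 ≈ -1.8794e-5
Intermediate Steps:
h = 20924/6597 (h = 41848/13194 = 41848*(1/13194) = 20924/6597 ≈ 3.1717)
d = 508925565/20924 (d = 77145/(20924/6597) = 77145*(6597/20924) = 508925565/20924 ≈ 24323.)
1/(-77530 + d) = 1/(-77530 + 508925565/20924) = 1/(-1113312155/20924) = -20924/1113312155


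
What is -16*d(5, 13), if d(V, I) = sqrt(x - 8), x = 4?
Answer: -32*I ≈ -32.0*I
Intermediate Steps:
d(V, I) = 2*I (d(V, I) = sqrt(4 - 8) = sqrt(-4) = 2*I)
-16*d(5, 13) = -32*I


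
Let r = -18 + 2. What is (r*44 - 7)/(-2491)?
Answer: 711/2491 ≈ 0.28543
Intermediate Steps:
r = -16
(r*44 - 7)/(-2491) = (-16*44 - 7)/(-2491) = (-704 - 7)*(-1/2491) = -711*(-1/2491) = 711/2491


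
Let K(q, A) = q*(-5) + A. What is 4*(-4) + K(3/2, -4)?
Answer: -55/2 ≈ -27.500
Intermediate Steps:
K(q, A) = A - 5*q (K(q, A) = -5*q + A = A - 5*q)
4*(-4) + K(3/2, -4) = 4*(-4) + (-4 - 15/2) = -16 + (-4 - 15/2) = -16 - 23/2 = -55/2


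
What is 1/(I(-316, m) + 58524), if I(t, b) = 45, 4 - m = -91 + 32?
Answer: 1/58569 ≈ 1.7074e-5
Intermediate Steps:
m = 63 (m = 4 - (-91 + 32) = 4 - 1*(-59) = 4 + 59 = 63)
1/(I(-316, m) + 58524) = 1/(45 + 58524) = 1/58569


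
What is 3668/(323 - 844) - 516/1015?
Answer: -3991856/528815 ≈ -7.5487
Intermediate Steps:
3668/(323 - 844) - 516/1015 = 3668/(-521) - 516*1/1015 = 3668*(-1/521) - 516/1015 = -3668/521 - 516/1015 = -3991856/528815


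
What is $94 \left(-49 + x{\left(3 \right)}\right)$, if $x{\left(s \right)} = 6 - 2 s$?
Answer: $-4606$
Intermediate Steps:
$94 \left(-49 + x{\left(3 \right)}\right) = 94 \left(-49 + \left(6 - 6\right)\right) = 94 \left(-49 + 0\right) = 94 \left(-49\right) = -4606$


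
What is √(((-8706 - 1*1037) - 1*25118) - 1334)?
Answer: I*√36195 ≈ 190.25*I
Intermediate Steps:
√(((-8706 - 1*1037) - 1*25118) - 1334) = √(((-8706 - 1037) - 25118) - 1334) = √((-9743 - 25118) - 1334) = √(-34861 - 1334) = √(-36195) = I*√36195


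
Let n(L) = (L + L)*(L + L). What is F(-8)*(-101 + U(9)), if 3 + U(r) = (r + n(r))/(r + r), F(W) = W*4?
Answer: 2736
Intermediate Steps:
n(L) = 4*L² (n(L) = (2*L)*(2*L) = 4*L²)
F(W) = 4*W
U(r) = -3 + (r + 4*r²)/(2*r) (U(r) = -3 + (r + 4*r²)/(r + r) = -3 + (r + 4*r²)/((2*r)) = -3 + (r + 4*r²)*(1/(2*r)) = -3 + (r + 4*r²)/(2*r))
F(-8)*(-101 + U(9)) = (4*(-8))*(-101 + (-5/2 + 2*9)) = -32*(-101 + (-5/2 + 18)) = -32*(-101 + 31/2) = -32*(-171/2) = 2736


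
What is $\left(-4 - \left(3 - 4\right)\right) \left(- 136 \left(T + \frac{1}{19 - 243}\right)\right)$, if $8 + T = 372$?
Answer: $\frac{4158285}{28} \approx 1.4851 \cdot 10^{5}$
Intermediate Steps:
$T = 364$ ($T = -8 + 372 = 364$)
$\left(-4 - \left(3 - 4\right)\right) \left(- 136 \left(T + \frac{1}{19 - 243}\right)\right) = \left(-4 - \left(3 - 4\right)\right) \left(- 136 \left(364 + \frac{1}{19 - 243}\right)\right) = \left(-4 - -1\right) \left(- 136 \left(364 + \frac{1}{-224}\right)\right) = \left(-4 + 1\right) \left(- 136 \left(364 - \frac{1}{224}\right)\right) = - 3 \left(\left(-136\right) \frac{81535}{224}\right) = \left(-3\right) \left(- \frac{1386095}{28}\right) = \frac{4158285}{28}$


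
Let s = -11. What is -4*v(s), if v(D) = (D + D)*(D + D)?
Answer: -1936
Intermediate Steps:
v(D) = 4*D**2 (v(D) = (2*D)*(2*D) = 4*D**2)
-4*v(s) = -16*(-11)**2 = -16*121 = -4*484 = -1936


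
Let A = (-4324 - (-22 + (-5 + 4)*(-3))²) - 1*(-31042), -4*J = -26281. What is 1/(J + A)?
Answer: 4/131709 ≈ 3.0370e-5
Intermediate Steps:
J = 26281/4 (J = -¼*(-26281) = 26281/4 ≈ 6570.3)
A = 26357 (A = (-4324 - (-22 - 1*(-3))²) + 31042 = (-4324 - (-22 + 3)²) + 31042 = (-4324 - 1*(-19)²) + 31042 = (-4324 - 1*361) + 31042 = (-4324 - 361) + 31042 = -4685 + 31042 = 26357)
1/(J + A) = 1/(26281/4 + 26357) = 1/(131709/4) = 4/131709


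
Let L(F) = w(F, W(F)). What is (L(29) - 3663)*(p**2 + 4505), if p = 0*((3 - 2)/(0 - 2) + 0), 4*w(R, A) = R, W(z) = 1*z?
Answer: -65876615/4 ≈ -1.6469e+7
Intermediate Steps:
W(z) = z
w(R, A) = R/4
L(F) = F/4
p = 0 (p = 0*(1/(-2) + 0) = 0*(1*(-1/2) + 0) = 0*(-1/2 + 0) = 0*(-1/2) = 0)
(L(29) - 3663)*(p**2 + 4505) = ((1/4)*29 - 3663)*(0**2 + 4505) = (29/4 - 3663)*(0 + 4505) = -14623/4*4505 = -65876615/4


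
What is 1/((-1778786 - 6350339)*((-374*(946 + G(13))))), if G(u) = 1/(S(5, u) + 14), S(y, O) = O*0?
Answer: 7/20134338736875 ≈ 3.4766e-13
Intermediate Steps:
S(y, O) = 0
G(u) = 1/14 (G(u) = 1/(0 + 14) = 1/14)
1/((-1778786 - 6350339)*((-374*(946 + G(13))))) = 1/((-1778786 - 6350339)*((-374*(946 + 1/14)))) = 1/((-8129125)*((-374*13245/14))) = -1/(8129125*(-2476815/7)) = -1/8129125*(-7/2476815) = 7/20134338736875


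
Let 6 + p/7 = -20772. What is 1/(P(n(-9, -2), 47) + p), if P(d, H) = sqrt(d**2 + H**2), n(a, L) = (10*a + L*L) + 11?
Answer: -72723/10577265541 - sqrt(7834)/21154531082 ≈ -6.8796e-6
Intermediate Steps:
p = -145446 (p = -42 + 7*(-20772) = -42 - 145404 = -145446)
n(a, L) = 11 + L**2 + 10*a (n(a, L) = (10*a + L**2) + 11 = (L**2 + 10*a) + 11 = 11 + L**2 + 10*a)
P(d, H) = sqrt(H**2 + d**2)
1/(P(n(-9, -2), 47) + p) = 1/(sqrt(47**2 + (11 + (-2)**2 + 10*(-9))**2) - 145446) = 1/(sqrt(2209 + (11 + 4 - 90)**2) - 145446) = 1/(sqrt(2209 + (-75)**2) - 145446) = 1/(sqrt(2209 + 5625) - 145446) = 1/(sqrt(7834) - 145446) = 1/(-145446 + sqrt(7834))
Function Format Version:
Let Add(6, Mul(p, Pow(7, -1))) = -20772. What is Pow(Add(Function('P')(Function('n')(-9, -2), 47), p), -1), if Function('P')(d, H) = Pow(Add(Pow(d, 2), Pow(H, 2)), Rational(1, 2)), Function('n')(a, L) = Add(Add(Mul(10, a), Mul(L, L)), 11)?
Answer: Add(Rational(-72723, 10577265541), Mul(Rational(-1, 21154531082), Pow(7834, Rational(1, 2)))) ≈ -6.8796e-6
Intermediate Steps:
p = -145446 (p = Add(-42, Mul(7, -20772)) = Add(-42, -145404) = -145446)
Function('n')(a, L) = Add(11, Pow(L, 2), Mul(10, a)) (Function('n')(a, L) = Add(Add(Mul(10, a), Pow(L, 2)), 11) = Add(Add(Pow(L, 2), Mul(10, a)), 11) = Add(11, Pow(L, 2), Mul(10, a)))
Function('P')(d, H) = Pow(Add(Pow(H, 2), Pow(d, 2)), Rational(1, 2))
Pow(Add(Function('P')(Function('n')(-9, -2), 47), p), -1) = Pow(Add(Pow(Add(Pow(47, 2), Pow(Add(11, Pow(-2, 2), Mul(10, -9)), 2)), Rational(1, 2)), -145446), -1) = Pow(Add(Pow(Add(2209, Pow(Add(11, 4, -90), 2)), Rational(1, 2)), -145446), -1) = Pow(Add(Pow(Add(2209, Pow(-75, 2)), Rational(1, 2)), -145446), -1) = Pow(Add(Pow(Add(2209, 5625), Rational(1, 2)), -145446), -1) = Pow(Add(Pow(7834, Rational(1, 2)), -145446), -1) = Pow(Add(-145446, Pow(7834, Rational(1, 2))), -1)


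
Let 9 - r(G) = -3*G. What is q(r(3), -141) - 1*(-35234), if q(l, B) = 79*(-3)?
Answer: 34997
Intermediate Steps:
r(G) = 9 + 3*G (r(G) = 9 - (-3)*G = 9 + 3*G)
q(l, B) = -237
q(r(3), -141) - 1*(-35234) = -237 - 1*(-35234) = -237 + 35234 = 34997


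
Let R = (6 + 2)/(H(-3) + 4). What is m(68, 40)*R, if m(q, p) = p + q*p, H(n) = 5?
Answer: 7360/3 ≈ 2453.3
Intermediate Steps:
m(q, p) = p + p*q
R = 8/9 (R = (6 + 2)/(5 + 4) = 8/9 ≈ 0.88889)
m(68, 40)*R = (40*(1 + 68))*(8/9) = (40*69)*(8/9) = 2760*(8/9) = 7360/3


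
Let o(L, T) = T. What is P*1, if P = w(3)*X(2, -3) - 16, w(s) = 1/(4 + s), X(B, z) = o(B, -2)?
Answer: -114/7 ≈ -16.286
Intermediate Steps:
X(B, z) = -2
P = -114/7 (P = -2/(4 + 3) - 16 = -2/7 - 16 = -114/7 ≈ -16.286)
P*1 = -114/7*1 = -114/7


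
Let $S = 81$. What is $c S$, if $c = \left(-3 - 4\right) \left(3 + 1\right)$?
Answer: $-2268$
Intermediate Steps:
$c = -28$ ($c = \left(-7\right) 4 = -28$)
$c S = \left(-28\right) 81 = -2268$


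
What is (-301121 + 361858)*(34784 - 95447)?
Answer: -3684488631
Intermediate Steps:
(-301121 + 361858)*(34784 - 95447) = 60737*(-60663) = -3684488631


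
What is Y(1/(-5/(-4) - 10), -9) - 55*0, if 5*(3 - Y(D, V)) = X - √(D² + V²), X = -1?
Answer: 16/5 + √99241/175 ≈ 5.0001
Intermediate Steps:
Y(D, V) = 16/5 + √(D² + V²)/5 (Y(D, V) = 3 - (-1 - √(D² + V²))/5 = 3 + (⅕ + √(D² + V²)/5) = 16/5 + √(D² + V²)/5)
Y(1/(-5/(-4) - 10), -9) - 55*0 = (16/5 + √((1/(-5/(-4) - 10))² + (-9)²)/5) - 55*0 = (16/5 + √((1/(-5*(-1)/4 - 10))² + 81)/5) + 0 = (16/5 + √((1/(-5*(-¼) - 10))² + 81)/5) + 0 = (16/5 + √((1/(5/4 - 10))² + 81)/5) + 0 = (16/5 + √((1/(-35/4))² + 81)/5) + 0 = (16/5 + √((-4/35)² + 81)/5) + 0 = (16/5 + √(16/1225 + 81)/5) + 0 = (16/5 + √(99241/1225)/5) + 0 = (16/5 + (√99241/35)/5) + 0 = (16/5 + √99241/175) + 0 = 16/5 + √99241/175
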